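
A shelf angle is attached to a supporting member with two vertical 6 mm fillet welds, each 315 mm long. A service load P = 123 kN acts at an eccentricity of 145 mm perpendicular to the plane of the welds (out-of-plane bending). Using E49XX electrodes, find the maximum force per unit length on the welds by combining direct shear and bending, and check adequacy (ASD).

E49XX → F_EXX = 490 MPa.
L_w = 2 × 315 = 630 mm; section modulus (unit throat) S = 2 × L²/6 = 33080 mm².
Direct shear f_v = P/L_w = 123×10³/630 = 195.2 N/mm.
Moment M = P × e = 123×10³ × 145 = 17835000 N·mm; bending f_b = M/S = 539.2 N/mm.
f_max = √(f_v² + f_b²) = √(195.2² + 539.2²) = 573.5 N/mm.
r_n/Ω = (1/2.0) × 0.6 × 490 × (0.707 × 6) = 623.6 N/mm → adequate.

f_max ≈ 573 N/mm; adequate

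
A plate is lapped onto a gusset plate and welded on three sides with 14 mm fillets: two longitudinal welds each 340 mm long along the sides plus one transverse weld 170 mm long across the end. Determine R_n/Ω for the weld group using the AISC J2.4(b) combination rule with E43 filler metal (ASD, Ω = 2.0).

R_n/Ω ≈ 1090 kN

E43XX → F_EXX = 430 MPa.
t_e = 0.707 × 14 = 9.898 mm.
R_nwl = 0.6 × 430 × 9.898 × 680 × 10⁻³ = 1737 kN (longitudinal, 2 welds).
R_nwt = 0.6 × 430 × 9.898 × 170 × 10⁻³ = 434.1 kN (transverse, base value).
(i) R_nwl + R_nwt = 2171 kN; (ii) 0.85 R_nwl + 1.5 R_nwt = 2127 kN.
R_n = max = 2171 kN [governs: (i)]; R_n/Ω = 1085 kN.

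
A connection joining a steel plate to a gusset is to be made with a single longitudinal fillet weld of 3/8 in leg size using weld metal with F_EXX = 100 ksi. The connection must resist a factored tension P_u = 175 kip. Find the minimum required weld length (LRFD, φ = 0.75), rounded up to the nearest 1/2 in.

L = 15 in

Throat t_e = 0.707 × 0.375 = 0.2651 in.
φr_n = 0.75 × 0.6 × 100 × 0.2651 = 11.93 kip/in.
L_req = P_u / φr_n = 175 / 11.93 = 14.67 in total.
Round up → use L = 15 in.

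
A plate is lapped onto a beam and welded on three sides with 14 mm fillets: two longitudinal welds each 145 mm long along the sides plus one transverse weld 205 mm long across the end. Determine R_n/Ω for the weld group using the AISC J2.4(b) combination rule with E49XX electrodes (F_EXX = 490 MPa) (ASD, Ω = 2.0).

R_n/Ω ≈ 806 kN

t_e = 0.707 × 14 = 9.898 mm.
R_nwl = 0.6 × 490 × 9.898 × 290 × 10⁻³ = 843.9 kN (longitudinal, 2 welds).
R_nwt = 0.6 × 490 × 9.898 × 205 × 10⁻³ = 596.6 kN (transverse, base value).
(i) R_nwl + R_nwt = 1440 kN; (ii) 0.85 R_nwl + 1.5 R_nwt = 1612 kN.
R_n = max = 1612 kN [governs: (ii)]; R_n/Ω = 806.1 kN.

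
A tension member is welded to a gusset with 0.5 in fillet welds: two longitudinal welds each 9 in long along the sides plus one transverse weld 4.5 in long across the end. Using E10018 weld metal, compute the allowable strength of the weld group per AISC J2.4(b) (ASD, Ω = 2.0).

E100XX → F_EXX = 100 ksi.
t_e = 0.707 × 0.5 = 0.3535 in.
R_nwl = 0.6 × 100 × 0.3535 × 18 = 381.8 kip (longitudinal, 2 welds).
R_nwt = 0.6 × 100 × 0.3535 × 4.5 = 95.44 kip (transverse, base value).
(i) R_nwl + R_nwt = 477.2 kip; (ii) 0.85 R_nwl + 1.5 R_nwt = 467.7 kip.
R_n = max = 477.2 kip [governs: (i)]; R_n/Ω = 238.6 kip.

R_n/Ω ≈ 239 kip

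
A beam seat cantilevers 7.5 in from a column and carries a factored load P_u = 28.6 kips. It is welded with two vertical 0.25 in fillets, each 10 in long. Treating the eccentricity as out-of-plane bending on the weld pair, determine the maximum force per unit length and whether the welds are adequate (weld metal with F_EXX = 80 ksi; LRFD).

f_max ≈ 6.59 kip/in; NOT adequate

L_w = 2 × 10 = 20 in; section modulus (unit throat) S = 2 × L²/6 = 33.33 in².
Direct shear f_v = P/L_w = 28.6/20 = 1.43 kip/in.
Moment M = P × e = 28.6 × 7.5 = 214.5 kip·in; bending f_b = M/S = 6.435 kip/in.
f_max = √(f_v² + f_b²) = √(1.43² + 6.435²) = 6.592 kip/in.
φr_n = 0.75 × 0.6 × 80 × (0.707 × 0.25) = 6.363 kip/in → NOT adequate.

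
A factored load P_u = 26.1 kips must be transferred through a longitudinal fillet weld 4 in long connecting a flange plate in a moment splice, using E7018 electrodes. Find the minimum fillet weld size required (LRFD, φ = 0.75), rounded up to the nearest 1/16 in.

w = 5/16 in

E70XX → F_EXX = 70 ksi.
Total weld length L = 4 in.
Required throat t_e = P_u / (φ × 0.6 F_EXX × L) = 26.1 / (0.75 × 0.6 × 70 × 4) = 0.2071 in.
Required leg w = t_e / 0.707 = 0.293 in → use 5/16 in.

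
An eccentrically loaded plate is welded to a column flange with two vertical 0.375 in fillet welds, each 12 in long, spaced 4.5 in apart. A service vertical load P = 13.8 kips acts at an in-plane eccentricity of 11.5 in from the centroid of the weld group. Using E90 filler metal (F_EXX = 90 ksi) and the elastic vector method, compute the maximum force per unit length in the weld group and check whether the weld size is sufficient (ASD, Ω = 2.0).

f_max ≈ 2.74 kip/in; adequate

Total weld length L_w = 24 in. Treat welds as unit-width lines.
Polar moment about centroid: J = 2[d³/12 + d(b/2)²] = 2[12³/12 + 12×2.25²] = 409.5 in³.
Direct shear f_v = P/L_w = 13.8 / 24 = 0.575 kip/in (vertical).
Torsion M = P·e = 13.8 × 11.5 = 158.7 kip·in.
Critical point at (x, y) = (2.25, 6) from centroid. f_tx = M·y/J = 2.325 kip/in; f_ty = M·x/J = 0.872 kip/in.
Resultant f_max = √[f_tx² + (f_v + f_ty)²] = √[2.325² + (0.575 + 0.872)²] = 2.739 kip/in.
Capacity per unit length: r_n/Ω = (1/2.0) × 0.6 × 90 × (0.707 × 0.375) = 7.158 kip/in.
2.739 ≤ 7.158 → adequate.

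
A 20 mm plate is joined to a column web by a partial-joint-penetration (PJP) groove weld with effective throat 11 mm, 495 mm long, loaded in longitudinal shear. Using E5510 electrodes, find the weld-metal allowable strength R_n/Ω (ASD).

R_n/Ω ≈ 898 kN

E55XX → F_EXX = 550 MPa.
Effective throat (given) t_e = 11 mm.
A_we = 11 × 495 = 5445 mm².
F_nw = 0.6 F_EXX = 330 MPa.
R_n/Ω = (330 × 5445) / 2.0 × 10⁻³ = 898.4 kN.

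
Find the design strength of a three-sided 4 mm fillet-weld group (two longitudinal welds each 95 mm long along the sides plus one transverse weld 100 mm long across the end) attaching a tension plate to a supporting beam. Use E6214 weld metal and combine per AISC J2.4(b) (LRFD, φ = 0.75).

E62XX → F_EXX = 620 MPa.
t_e = 0.707 × 4 = 2.828 mm.
R_nwl = 0.6 × 620 × 2.828 × 190 × 10⁻³ = 199.9 kN (longitudinal, 2 welds).
R_nwt = 0.6 × 620 × 2.828 × 100 × 10⁻³ = 105.2 kN (transverse, base value).
(i) R_nwl + R_nwt = 305.1 kN; (ii) 0.85 R_nwl + 1.5 R_nwt = 327.7 kN.
R_n = max = 327.7 kN [governs: (ii)]; φR_n = 245.8 kN.

φR_n ≈ 246 kN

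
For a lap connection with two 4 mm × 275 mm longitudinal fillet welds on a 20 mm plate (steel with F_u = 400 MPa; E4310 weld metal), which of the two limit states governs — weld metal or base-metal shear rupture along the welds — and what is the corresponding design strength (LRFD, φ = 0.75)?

E43XX → F_EXX = 430 MPa.
t_e = 0.707 × 4 = 2.828 mm; L = 550 mm.
Weld metal: φR_n = 0.75 × 0.6 × 430 × 2.828 × 550 × 10⁻³ = 301 kN.
Base metal (shear rupture): φR_n = 0.75 × 0.6 × 400 × 20 × 550 × 10⁻³ = 1980 kN.
Governing: weld metal.

φR_n ≈ 301 kN (weld metal governs)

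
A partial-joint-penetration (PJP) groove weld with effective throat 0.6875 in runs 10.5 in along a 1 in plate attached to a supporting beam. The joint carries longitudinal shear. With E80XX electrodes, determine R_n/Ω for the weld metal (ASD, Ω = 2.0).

R_n/Ω ≈ 173 kips

E80XX → F_EXX = 80 ksi.
Effective throat (given) t_e = 0.6875 in.
A_we = 0.6875 × 10.5 = 7.219 in².
F_nw = 0.6 F_EXX = 48 ksi.
R_n/Ω = (48 × 7.219) / 2.0 = 173.2 kips.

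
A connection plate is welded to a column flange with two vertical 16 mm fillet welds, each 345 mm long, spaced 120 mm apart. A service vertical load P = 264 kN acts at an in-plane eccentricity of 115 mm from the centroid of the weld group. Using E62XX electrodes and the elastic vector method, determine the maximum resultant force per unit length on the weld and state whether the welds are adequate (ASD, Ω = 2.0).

f_max ≈ 806 N/mm; adequate

E62XX → F_EXX = 620 MPa.
Total weld length L_w = 690 mm. Treat welds as unit-width lines.
Polar moment about centroid: J = 2[d³/12 + d(b/2)²] = 2[345³/12 + 345×60²] = 9328000 mm³.
Direct shear f_v = P/L_w = 264×10³ / 690 = 382.6 N/mm (vertical).
Torsion M = P·e = 264×10³ × 115 = 30360000 N·mm.
Critical point at (x, y) = (60, 172.5) from centroid. f_tx = M·y/J = 561.4 N/mm; f_ty = M·x/J = 195.3 N/mm.
Resultant f_max = √[f_tx² + (f_v + f_ty)²] = √[561.4² + (382.6 + 195.3)²] = 805.7 N/mm.
Capacity per unit length: r_n/Ω = (1/2.0) × 0.6 × 620 × (0.707 × 16) = 2104 N/mm.
805.7 ≤ 2104 → adequate.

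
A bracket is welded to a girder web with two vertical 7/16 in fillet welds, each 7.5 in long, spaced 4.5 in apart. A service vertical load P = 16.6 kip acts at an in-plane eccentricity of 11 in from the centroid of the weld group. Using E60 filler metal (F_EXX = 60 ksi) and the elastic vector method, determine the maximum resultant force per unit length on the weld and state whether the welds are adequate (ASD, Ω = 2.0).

Total weld length L_w = 15 in. Treat welds as unit-width lines.
Polar moment about centroid: J = 2[d³/12 + d(b/2)²] = 2[7.5³/12 + 7.5×2.25²] = 146.2 in³.
Direct shear f_v = P/L_w = 16.6 / 15 = 1.107 kip/in (vertical).
Torsion M = P·e = 16.6 × 11 = 182.6 kip·in.
Critical point at (x, y) = (2.25, 3.75) from centroid. f_tx = M·y/J = 4.682 kip/in; f_ty = M·x/J = 2.809 kip/in.
Resultant f_max = √[f_tx² + (f_v + f_ty)²] = √[4.682² + (1.107 + 2.809)²] = 6.104 kip/in.
Capacity per unit length: r_n/Ω = (1/2.0) × 0.6 × 60 × (0.707 × 0.4375) = 5.568 kip/in.
6.104 > 5.568 → NOT adequate.

f_max ≈ 6.1 kip/in; NOT adequate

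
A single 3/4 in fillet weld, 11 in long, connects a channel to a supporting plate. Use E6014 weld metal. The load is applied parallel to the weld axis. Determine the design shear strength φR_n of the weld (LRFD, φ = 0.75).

φR_n ≈ 157 kip

E60XX → F_EXX = 60 ksi.
Effective throat t_e = 0.707 × 0.75 = 0.5302 in.
Total length L = 11 in; A_we = 0.5302 × 11 = 5.833 in².
F_nw = 0.6 F_EXX = 0.6 × 60 = 36 ksi.
φR_n = 0.75 × 36 × 5.833 = 157.5 kip.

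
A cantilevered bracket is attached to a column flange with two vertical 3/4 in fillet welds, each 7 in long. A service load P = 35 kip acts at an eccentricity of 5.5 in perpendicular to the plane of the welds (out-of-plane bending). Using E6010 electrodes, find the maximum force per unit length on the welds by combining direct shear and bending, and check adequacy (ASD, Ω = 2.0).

f_max ≈ 12 kip/in; NOT adequate

E60XX → F_EXX = 60 ksi.
L_w = 2 × 7 = 14 in; section modulus (unit throat) S = 2 × L²/6 = 16.33 in².
Direct shear f_v = P/L_w = 35/14 = 2.5 kip/in.
Moment M = P × e = 35 × 5.5 = 192.5 kip·in; bending f_b = M/S = 11.79 kip/in.
f_max = √(f_v² + f_b²) = √(2.5² + 11.79²) = 12.05 kip/in.
r_n/Ω = (1/2.0) × 0.6 × 60 × (0.707 × 0.75) = 9.544 kip/in → NOT adequate.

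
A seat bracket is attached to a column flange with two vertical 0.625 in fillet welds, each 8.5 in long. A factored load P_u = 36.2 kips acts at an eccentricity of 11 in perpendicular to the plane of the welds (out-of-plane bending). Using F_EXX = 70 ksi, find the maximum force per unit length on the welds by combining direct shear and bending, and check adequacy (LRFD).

f_max ≈ 16.7 kip/in; NOT adequate

L_w = 2 × 8.5 = 17 in; section modulus (unit throat) S = 2 × L²/6 = 24.08 in².
Direct shear f_v = P/L_w = 36.2/17 = 2.129 kip/in.
Moment M = P × e = 36.2 × 11 = 398.2 kip·in; bending f_b = M/S = 16.53 kip/in.
f_max = √(f_v² + f_b²) = √(2.129² + 16.53²) = 16.67 kip/in.
φr_n = 0.75 × 0.6 × 70 × (0.707 × 0.625) = 13.92 kip/in → NOT adequate.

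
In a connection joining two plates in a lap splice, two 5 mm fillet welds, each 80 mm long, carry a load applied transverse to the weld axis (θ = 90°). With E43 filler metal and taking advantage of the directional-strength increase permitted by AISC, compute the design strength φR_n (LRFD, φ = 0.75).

E43XX → F_EXX = 430 MPa.
t_e = 0.707 × 5 = 3.535 mm; A_we = 3.535 × 160 = 565.6 mm².
Directional factor: 1.0 + 0.5 sin^1.5(90°) = 1.5.
F_nw = 0.6 × 430 × 1.5 = 387 MPa.
φR_n = 0.75 × 387 × 565.6 × 10⁻³ = 164.2 kN.

φR_n ≈ 164 kN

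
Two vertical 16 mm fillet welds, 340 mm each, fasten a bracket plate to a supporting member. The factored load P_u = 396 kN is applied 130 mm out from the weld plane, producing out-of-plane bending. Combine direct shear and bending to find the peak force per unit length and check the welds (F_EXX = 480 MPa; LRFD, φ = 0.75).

f_max ≈ 1460 N/mm; adequate

L_w = 2 × 340 = 680 mm; section modulus (unit throat) S = 2 × L²/6 = 38530 mm².
Direct shear f_v = P/L_w = 396×10³/680 = 582.4 N/mm.
Moment M = P × e = 396×10³ × 130 = 51480000 N·mm; bending f_b = M/S = 1336 N/mm.
f_max = √(f_v² + f_b²) = √(582.4² + 1336²) = 1457 N/mm.
φr_n = 0.75 × 0.6 × 480 × (0.707 × 16) = 2443 N/mm → adequate.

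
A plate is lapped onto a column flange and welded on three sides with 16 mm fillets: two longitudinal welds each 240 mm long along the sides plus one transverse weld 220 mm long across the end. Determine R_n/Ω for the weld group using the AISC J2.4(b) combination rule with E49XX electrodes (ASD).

E49XX → F_EXX = 490 MPa.
t_e = 0.707 × 16 = 11.31 mm.
R_nwl = 0.6 × 490 × 11.31 × 480 × 10⁻³ = 1596 kN (longitudinal, 2 welds).
R_nwt = 0.6 × 490 × 11.31 × 220 × 10⁻³ = 731.7 kN (transverse, base value).
(i) R_nwl + R_nwt = 2328 kN; (ii) 0.85 R_nwl + 1.5 R_nwt = 2454 kN.
R_n = max = 2454 kN [governs: (ii)]; R_n/Ω = 1227 kN.

R_n/Ω ≈ 1230 kN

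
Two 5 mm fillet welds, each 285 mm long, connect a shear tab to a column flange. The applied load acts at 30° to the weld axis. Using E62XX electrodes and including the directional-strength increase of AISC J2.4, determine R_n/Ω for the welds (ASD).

R_n/Ω ≈ 441 kN

E62XX → F_EXX = 620 MPa.
t_e = 0.707 × 5 = 3.535 mm; A_we = 3.535 × 570 = 2015 mm².
Directional factor: 1.0 + 0.5 sin^1.5(30°) = 1.177.
F_nw = 0.6 × 620 × 1.177 = 437.8 MPa.
R_n/Ω = (437.8 × 2015) / 2.0 × 10⁻³ = 441 kN.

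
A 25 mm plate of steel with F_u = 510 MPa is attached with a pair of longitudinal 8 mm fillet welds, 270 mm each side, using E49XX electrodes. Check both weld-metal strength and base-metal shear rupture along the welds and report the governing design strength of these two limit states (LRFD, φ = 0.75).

φR_n ≈ 673 kN (weld metal governs)

E49XX → F_EXX = 490 MPa.
t_e = 0.707 × 8 = 5.656 mm; L = 540 mm.
Weld metal: φR_n = 0.75 × 0.6 × 490 × 5.656 × 540 × 10⁻³ = 673.5 kN.
Base metal (shear rupture): φR_n = 0.75 × 0.6 × 510 × 25 × 540 × 10⁻³ = 3098 kN.
Governing: weld metal.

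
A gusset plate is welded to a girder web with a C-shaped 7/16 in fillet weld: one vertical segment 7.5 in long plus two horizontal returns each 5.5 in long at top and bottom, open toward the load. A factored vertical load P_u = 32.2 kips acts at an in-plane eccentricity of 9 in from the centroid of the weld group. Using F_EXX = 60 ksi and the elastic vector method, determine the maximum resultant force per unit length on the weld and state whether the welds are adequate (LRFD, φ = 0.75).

Total weld length L_w = 18.5 in. Treat welds as unit-width lines.
Centroid: x̄ = 2×5.5×2.75 / 18.5 = 1.635 in from the vertical weld.
Polar moment about centroid: J = I_x + I_y = [7.5³/12 + 2×5.5×3.75²] + [7.5×1.635² + 2(5.5³/12 + 5.5×1.115²)] = 251.3 in³.
Direct shear f_v = P/L_w = 32.2 / 18.5 = 1.741 kip/in (vertical).
Torsion M = P·e = 32.2 × 9 = 289.8 kip·in.
Critical point at (x, y) = (3.865, 3.75) from centroid. f_tx = M·y/J = 4.325 kip/in; f_ty = M·x/J = 4.457 kip/in.
Resultant f_max = √[f_tx² + (f_v + f_ty)²] = √[4.325² + (1.741 + 4.457)²] = 7.557 kip/in.
Capacity per unit length: φr_n = 0.75 × 0.6 × 60 × (0.707 × 0.4375) = 8.351 kip/in.
7.557 ≤ 8.351 → adequate.

f_max ≈ 7.56 kip/in; adequate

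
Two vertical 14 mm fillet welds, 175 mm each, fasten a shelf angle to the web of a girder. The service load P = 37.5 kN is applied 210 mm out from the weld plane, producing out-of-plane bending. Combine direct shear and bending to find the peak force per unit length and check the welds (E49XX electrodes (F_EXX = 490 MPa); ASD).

f_max ≈ 779 N/mm; adequate

L_w = 2 × 175 = 350 mm; section modulus (unit throat) S = 2 × L²/6 = 10210 mm².
Direct shear f_v = P/L_w = 37.5×10³/350 = 107.1 N/mm.
Moment M = P × e = 37.5×10³ × 210 = 7875000 N·mm; bending f_b = M/S = 771.4 N/mm.
f_max = √(f_v² + f_b²) = √(107.1² + 771.4²) = 778.8 N/mm.
r_n/Ω = (1/2.0) × 0.6 × 490 × (0.707 × 14) = 1455 N/mm → adequate.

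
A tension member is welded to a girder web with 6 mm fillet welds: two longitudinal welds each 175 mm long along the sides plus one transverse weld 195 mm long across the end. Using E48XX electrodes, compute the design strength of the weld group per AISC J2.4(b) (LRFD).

E48XX → F_EXX = 480 MPa.
t_e = 0.707 × 6 = 4.242 mm.
R_nwl = 0.6 × 480 × 4.242 × 350 × 10⁻³ = 427.6 kN (longitudinal, 2 welds).
R_nwt = 0.6 × 480 × 4.242 × 195 × 10⁻³ = 238.2 kN (transverse, base value).
(i) R_nwl + R_nwt = 665.8 kN; (ii) 0.85 R_nwl + 1.5 R_nwt = 720.8 kN.
R_n = max = 720.8 kN [governs: (ii)]; φR_n = 540.6 kN.

φR_n ≈ 541 kN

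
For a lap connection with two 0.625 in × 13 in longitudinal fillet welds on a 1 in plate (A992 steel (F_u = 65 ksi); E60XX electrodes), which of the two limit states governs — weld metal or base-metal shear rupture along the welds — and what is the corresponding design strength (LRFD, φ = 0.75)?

φR_n ≈ 310 kip (weld metal governs)

E60XX → F_EXX = 60 ksi.
t_e = 0.707 × 0.625 = 0.4419 in; L = 26 in.
Weld metal: φR_n = 0.75 × 0.6 × 60 × 0.4419 × 26 = 310.2 kip.
Base metal (shear rupture): φR_n = 0.75 × 0.6 × 65 × 1 × 26 = 760.5 kip.
Governing: weld metal.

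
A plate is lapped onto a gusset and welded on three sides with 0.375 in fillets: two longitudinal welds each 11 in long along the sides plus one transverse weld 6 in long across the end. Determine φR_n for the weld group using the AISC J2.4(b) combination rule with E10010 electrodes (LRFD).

φR_n ≈ 334 kips

E100XX → F_EXX = 100 ksi.
t_e = 0.707 × 0.375 = 0.2651 in.
R_nwl = 0.6 × 100 × 0.2651 × 22 = 350 kips (longitudinal, 2 welds).
R_nwt = 0.6 × 100 × 0.2651 × 6 = 95.45 kips (transverse, base value).
(i) R_nwl + R_nwt = 445.4 kips; (ii) 0.85 R_nwl + 1.5 R_nwt = 440.6 kips.
R_n = max = 445.4 kips [governs: (i)]; φR_n = 334.1 kips.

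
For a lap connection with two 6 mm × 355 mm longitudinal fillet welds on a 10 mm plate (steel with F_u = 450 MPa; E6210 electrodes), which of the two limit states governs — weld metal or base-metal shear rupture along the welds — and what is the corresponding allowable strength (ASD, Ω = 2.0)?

R_n/Ω ≈ 560 kN (weld metal governs)

E62XX → F_EXX = 620 MPa.
t_e = 0.707 × 6 = 4.242 mm; L = 710 mm.
Weld metal: R_n/Ω = (1/2.0) × 0.6 × 620 × 4.242 × 710 × 10⁻³ = 560.2 kN.
Base metal (shear rupture): R_n/Ω = (1/2.0) × 0.6 × 450 × 10 × 710 × 10⁻³ = 958.5 kN.
Governing: weld metal.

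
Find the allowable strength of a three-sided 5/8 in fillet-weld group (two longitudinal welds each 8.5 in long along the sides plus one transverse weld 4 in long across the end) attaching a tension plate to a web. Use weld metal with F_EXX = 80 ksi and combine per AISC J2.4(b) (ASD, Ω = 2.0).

t_e = 0.707 × 0.625 = 0.4419 in.
R_nwl = 0.6 × 80 × 0.4419 × 17 = 360.6 kips (longitudinal, 2 welds).
R_nwt = 0.6 × 80 × 0.4419 × 4 = 84.84 kips (transverse, base value).
(i) R_nwl + R_nwt = 445.4 kips; (ii) 0.85 R_nwl + 1.5 R_nwt = 433.7 kips.
R_n = max = 445.4 kips [governs: (i)]; R_n/Ω = 222.7 kips.

R_n/Ω ≈ 223 kips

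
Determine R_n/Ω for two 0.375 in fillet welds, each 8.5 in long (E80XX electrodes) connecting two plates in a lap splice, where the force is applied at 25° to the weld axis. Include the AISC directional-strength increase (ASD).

R_n/Ω ≈ 123 kip

E80XX → F_EXX = 80 ksi.
t_e = 0.707 × 0.375 = 0.2651 in; A_we = 0.2651 × 17 = 4.507 in².
Directional factor: 1.0 + 0.5 sin^1.5(25°) = 1.137.
F_nw = 0.6 × 80 × 1.137 = 54.59 ksi.
R_n/Ω = (54.59 × 4.507) / 2.0 = 123 kip.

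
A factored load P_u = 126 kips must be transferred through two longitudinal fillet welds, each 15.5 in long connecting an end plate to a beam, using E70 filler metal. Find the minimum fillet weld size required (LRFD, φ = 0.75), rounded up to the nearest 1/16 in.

w = 3/16 in

E70XX → F_EXX = 70 ksi.
Total weld length L = 31 in.
Required throat t_e = P_u / (φ × 0.6 F_EXX × L) = 126 / (0.75 × 0.6 × 70 × 31) = 0.129 in.
Required leg w = t_e / 0.707 = 0.1825 in → use 3/16 in.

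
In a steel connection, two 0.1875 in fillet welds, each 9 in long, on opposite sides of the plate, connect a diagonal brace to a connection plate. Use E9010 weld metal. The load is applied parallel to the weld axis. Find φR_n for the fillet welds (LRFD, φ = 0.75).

φR_n ≈ 96.6 kip

E90XX → F_EXX = 90 ksi.
Effective throat t_e = 0.707 × 0.1875 = 0.1326 in.
Total length L = 18 in; A_we = 0.1326 × 18 = 2.386 in².
F_nw = 0.6 F_EXX = 0.6 × 90 = 54 ksi.
φR_n = 0.75 × 54 × 2.386 = 96.64 kip.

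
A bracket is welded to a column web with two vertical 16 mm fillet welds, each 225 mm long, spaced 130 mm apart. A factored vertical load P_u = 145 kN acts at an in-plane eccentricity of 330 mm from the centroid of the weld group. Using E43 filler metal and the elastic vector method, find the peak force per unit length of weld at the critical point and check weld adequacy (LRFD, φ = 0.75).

f_max ≈ 1820 N/mm; adequate

E43XX → F_EXX = 430 MPa.
Total weld length L_w = 450 mm. Treat welds as unit-width lines.
Polar moment about centroid: J = 2[d³/12 + d(b/2)²] = 2[225³/12 + 225×65²] = 3800000 mm³.
Direct shear f_v = P/L_w = 145×10³ / 450 = 322.2 N/mm (vertical).
Torsion M = P·e = 145×10³ × 330 = 47850000 N·mm.
Critical point at (x, y) = (65, 112.5) from centroid. f_tx = M·y/J = 1417 N/mm; f_ty = M·x/J = 818.6 N/mm.
Resultant f_max = √[f_tx² + (f_v + f_ty)²] = √[1417² + (322.2 + 818.6)²] = 1819 N/mm.
Capacity per unit length: φr_n = 0.75 × 0.6 × 430 × (0.707 × 16) = 2189 N/mm.
1819 ≤ 2189 → adequate.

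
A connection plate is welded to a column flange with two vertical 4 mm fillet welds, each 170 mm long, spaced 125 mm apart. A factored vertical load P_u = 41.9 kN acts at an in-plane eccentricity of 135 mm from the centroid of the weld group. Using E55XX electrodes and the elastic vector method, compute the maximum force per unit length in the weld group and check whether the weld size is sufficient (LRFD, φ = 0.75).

f_max ≈ 365 N/mm; adequate

E55XX → F_EXX = 550 MPa.
Total weld length L_w = 340 mm. Treat welds as unit-width lines.
Polar moment about centroid: J = 2[d³/12 + d(b/2)²] = 2[170³/12 + 170×62.5²] = 2147000 mm³.
Direct shear f_v = P/L_w = 41.9×10³ / 340 = 123.2 N/mm (vertical).
Torsion M = P·e = 41.9×10³ × 135 = 5656500 N·mm.
Critical point at (x, y) = (62.5, 85) from centroid. f_tx = M·y/J = 223.9 N/mm; f_ty = M·x/J = 164.7 N/mm.
Resultant f_max = √[f_tx² + (f_v + f_ty)²] = √[223.9² + (123.2 + 164.7)²] = 364.7 N/mm.
Capacity per unit length: φr_n = 0.75 × 0.6 × 550 × (0.707 × 4) = 699.9 N/mm.
364.7 ≤ 699.9 → adequate.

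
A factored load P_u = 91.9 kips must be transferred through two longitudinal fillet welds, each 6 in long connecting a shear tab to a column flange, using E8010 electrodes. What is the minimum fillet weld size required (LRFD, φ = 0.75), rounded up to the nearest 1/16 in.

E80XX → F_EXX = 80 ksi.
Total weld length L = 12 in.
Required throat t_e = P_u / (φ × 0.6 F_EXX × L) = 91.9 / (0.75 × 0.6 × 80 × 12) = 0.2127 in.
Required leg w = t_e / 0.707 = 0.3009 in → use 5/16 in.

w = 5/16 in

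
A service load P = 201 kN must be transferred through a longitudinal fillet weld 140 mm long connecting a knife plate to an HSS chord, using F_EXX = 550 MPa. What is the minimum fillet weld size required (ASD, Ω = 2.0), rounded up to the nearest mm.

w = 13 mm

Total weld length L = 140 mm.
Required throat t_e = P × Ω / (0.6 F_EXX × L) = 201 × 2.0 / (0.6 × 550 × 140 × 10⁻³) = 8.701 mm.
Required leg w = t_e / 0.707 = 12.31 mm → use 13 mm.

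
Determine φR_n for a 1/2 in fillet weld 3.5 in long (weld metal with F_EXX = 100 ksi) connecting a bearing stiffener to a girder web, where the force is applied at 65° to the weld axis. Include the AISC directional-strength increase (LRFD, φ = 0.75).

φR_n ≈ 79.7 kips

t_e = 0.707 × 0.5 = 0.3535 in; A_we = 0.3535 × 3.5 = 1.237 in².
Directional factor: 1.0 + 0.5 sin^1.5(65°) = 1.431.
F_nw = 0.6 × 100 × 1.431 = 85.88 ksi.
φR_n = 0.75 × 85.88 × 1.237 = 79.7 kips.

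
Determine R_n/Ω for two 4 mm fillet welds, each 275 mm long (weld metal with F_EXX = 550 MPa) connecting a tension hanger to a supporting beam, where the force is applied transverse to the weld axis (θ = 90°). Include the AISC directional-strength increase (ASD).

R_n/Ω ≈ 385 kN

t_e = 0.707 × 4 = 2.828 mm; A_we = 2.828 × 550 = 1555 mm².
Directional factor: 1.0 + 0.5 sin^1.5(90°) = 1.5.
F_nw = 0.6 × 550 × 1.5 = 495 MPa.
R_n/Ω = (495 × 1555) / 2.0 × 10⁻³ = 385 kN.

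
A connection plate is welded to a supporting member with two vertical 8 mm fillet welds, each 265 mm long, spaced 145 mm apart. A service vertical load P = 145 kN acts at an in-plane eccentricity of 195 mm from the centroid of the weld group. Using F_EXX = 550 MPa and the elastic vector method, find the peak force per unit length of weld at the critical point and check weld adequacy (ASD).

f_max ≈ 890 N/mm; adequate

Total weld length L_w = 530 mm. Treat welds as unit-width lines.
Polar moment about centroid: J = 2[d³/12 + d(b/2)²] = 2[265³/12 + 265×72.5²] = 5887000 mm³.
Direct shear f_v = P/L_w = 145×10³ / 530 = 273.6 N/mm (vertical).
Torsion M = P·e = 145×10³ × 195 = 28275000 N·mm.
Critical point at (x, y) = (72.5, 132.5) from centroid. f_tx = M·y/J = 636.3 N/mm; f_ty = M·x/J = 348.2 N/mm.
Resultant f_max = √[f_tx² + (f_v + f_ty)²] = √[636.3² + (273.6 + 348.2)²] = 889.7 N/mm.
Capacity per unit length: r_n/Ω = (1/2.0) × 0.6 × 550 × (0.707 × 8) = 933.2 N/mm.
889.7 ≤ 933.2 → adequate.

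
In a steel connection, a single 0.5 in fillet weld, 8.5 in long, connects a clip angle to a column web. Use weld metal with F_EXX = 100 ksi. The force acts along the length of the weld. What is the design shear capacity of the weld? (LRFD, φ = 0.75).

φR_n ≈ 135 kips

Effective throat t_e = 0.707 × 0.5 = 0.3535 in.
Total length L = 8.5 in; A_we = 0.3535 × 8.5 = 3.005 in².
F_nw = 0.6 F_EXX = 0.6 × 100 = 60 ksi.
φR_n = 0.75 × 60 × 3.005 = 135.2 kips.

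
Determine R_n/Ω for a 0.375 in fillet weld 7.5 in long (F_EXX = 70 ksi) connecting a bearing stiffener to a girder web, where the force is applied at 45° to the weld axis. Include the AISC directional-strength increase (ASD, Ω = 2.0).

R_n/Ω ≈ 54.2 kip

t_e = 0.707 × 0.375 = 0.2651 in; A_we = 0.2651 × 7.5 = 1.988 in².
Directional factor: 1.0 + 0.5 sin^1.5(45°) = 1.297.
F_nw = 0.6 × 70 × 1.297 = 54.49 ksi.
R_n/Ω = (54.49 × 1.988) / 2.0 = 54.17 kip.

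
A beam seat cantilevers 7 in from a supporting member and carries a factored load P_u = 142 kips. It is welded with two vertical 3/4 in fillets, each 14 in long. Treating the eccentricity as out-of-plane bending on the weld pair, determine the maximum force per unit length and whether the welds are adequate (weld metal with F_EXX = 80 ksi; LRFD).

L_w = 2 × 14 = 28 in; section modulus (unit throat) S = 2 × L²/6 = 65.33 in².
Direct shear f_v = P/L_w = 142/28 = 5.071 kip/in.
Moment M = P × e = 142 × 7 = 994 kip·in; bending f_b = M/S = 15.21 kip/in.
f_max = √(f_v² + f_b²) = √(5.071² + 15.21²) = 16.04 kip/in.
φr_n = 0.75 × 0.6 × 80 × (0.707 × 0.75) = 19.09 kip/in → adequate.

f_max ≈ 16 kip/in; adequate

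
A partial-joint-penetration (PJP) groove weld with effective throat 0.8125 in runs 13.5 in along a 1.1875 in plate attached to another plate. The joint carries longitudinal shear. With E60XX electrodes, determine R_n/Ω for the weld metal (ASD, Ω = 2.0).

R_n/Ω ≈ 197 kip

E60XX → F_EXX = 60 ksi.
Effective throat (given) t_e = 0.8125 in.
A_we = 0.8125 × 13.5 = 10.97 in².
F_nw = 0.6 F_EXX = 36 ksi.
R_n/Ω = (36 × 10.97) / 2.0 = 197.4 kip.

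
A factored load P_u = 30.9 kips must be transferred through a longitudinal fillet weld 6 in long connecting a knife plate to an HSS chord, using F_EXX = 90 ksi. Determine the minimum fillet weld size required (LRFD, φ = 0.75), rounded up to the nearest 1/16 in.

Total weld length L = 6 in.
Required throat t_e = P_u / (φ × 0.6 F_EXX × L) = 30.9 / (0.75 × 0.6 × 90 × 6) = 0.1272 in.
Required leg w = t_e / 0.707 = 0.1799 in → use 3/16 in.

w = 3/16 in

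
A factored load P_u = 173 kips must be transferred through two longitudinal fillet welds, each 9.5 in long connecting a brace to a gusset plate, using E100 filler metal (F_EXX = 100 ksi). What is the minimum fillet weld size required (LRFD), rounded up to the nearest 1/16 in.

w = 5/16 in

Total weld length L = 19 in.
Required throat t_e = P_u / (φ × 0.6 F_EXX × L) = 173 / (0.75 × 0.6 × 100 × 19) = 0.2023 in.
Required leg w = t_e / 0.707 = 0.2862 in → use 5/16 in.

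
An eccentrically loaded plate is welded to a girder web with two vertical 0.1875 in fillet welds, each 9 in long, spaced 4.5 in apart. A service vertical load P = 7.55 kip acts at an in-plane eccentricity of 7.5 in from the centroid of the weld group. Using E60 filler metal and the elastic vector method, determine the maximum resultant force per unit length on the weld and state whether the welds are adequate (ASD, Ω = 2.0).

E60XX → F_EXX = 60 ksi.
Total weld length L_w = 18 in. Treat welds as unit-width lines.
Polar moment about centroid: J = 2[d³/12 + d(b/2)²] = 2[9³/12 + 9×2.25²] = 212.6 in³.
Direct shear f_v = P/L_w = 7.55 / 18 = 0.4194 kip/in (vertical).
Torsion M = P·e = 7.55 × 7.5 = 56.625 kip·in.
Critical point at (x, y) = (2.25, 4.5) from centroid. f_tx = M·y/J = 1.198 kip/in; f_ty = M·x/J = 0.5992 kip/in.
Resultant f_max = √[f_tx² + (f_v + f_ty)²] = √[1.198² + (0.4194 + 0.5992)²] = 1.573 kip/in.
Capacity per unit length: r_n/Ω = (1/2.0) × 0.6 × 60 × (0.707 × 0.1875) = 2.386 kip/in.
1.573 ≤ 2.386 → adequate.

f_max ≈ 1.57 kip/in; adequate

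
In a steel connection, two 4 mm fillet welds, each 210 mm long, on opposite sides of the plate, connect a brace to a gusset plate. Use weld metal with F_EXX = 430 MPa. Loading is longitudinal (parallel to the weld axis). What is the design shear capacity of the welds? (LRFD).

φR_n ≈ 230 kN

Effective throat t_e = 0.707 × 4 = 2.828 mm.
Total length L = 420 mm; A_we = 2.828 × 420 = 1188 mm².
F_nw = 0.6 F_EXX = 0.6 × 430 = 258 MPa.
φR_n = 0.75 × 258 × 1188 × 10⁻³ = 229.8 kN.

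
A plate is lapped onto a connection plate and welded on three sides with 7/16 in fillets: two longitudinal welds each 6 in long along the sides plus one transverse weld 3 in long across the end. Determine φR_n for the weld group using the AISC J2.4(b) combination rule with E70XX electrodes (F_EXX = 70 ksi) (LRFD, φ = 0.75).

t_e = 0.707 × 0.4375 = 0.3093 in.
R_nwl = 0.6 × 70 × 0.3093 × 12 = 155.9 kips (longitudinal, 2 welds).
R_nwt = 0.6 × 70 × 0.3093 × 3 = 38.97 kips (transverse, base value).
(i) R_nwl + R_nwt = 194.9 kips; (ii) 0.85 R_nwl + 1.5 R_nwt = 191 kips.
R_n = max = 194.9 kips [governs: (i)]; φR_n = 146.2 kips.

φR_n ≈ 146 kips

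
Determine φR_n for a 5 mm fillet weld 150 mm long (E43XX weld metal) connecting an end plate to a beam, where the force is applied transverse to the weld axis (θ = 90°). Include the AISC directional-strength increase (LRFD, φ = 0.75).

E43XX → F_EXX = 430 MPa.
t_e = 0.707 × 5 = 3.535 mm; A_we = 3.535 × 150 = 530.2 mm².
Directional factor: 1.0 + 0.5 sin^1.5(90°) = 1.5.
F_nw = 0.6 × 430 × 1.5 = 387 MPa.
φR_n = 0.75 × 387 × 530.2 × 10⁻³ = 153.9 kN.

φR_n ≈ 154 kN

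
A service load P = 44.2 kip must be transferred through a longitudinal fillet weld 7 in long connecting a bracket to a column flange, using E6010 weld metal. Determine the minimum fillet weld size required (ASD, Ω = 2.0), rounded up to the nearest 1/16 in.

E60XX → F_EXX = 60 ksi.
Total weld length L = 7 in.
Required throat t_e = P × Ω / (0.6 F_EXX × L) = 44.2 × 2.0 / (0.6 × 60 × 7) = 0.3508 in.
Required leg w = t_e / 0.707 = 0.4962 in → use 1/2 in.

w = 1/2 in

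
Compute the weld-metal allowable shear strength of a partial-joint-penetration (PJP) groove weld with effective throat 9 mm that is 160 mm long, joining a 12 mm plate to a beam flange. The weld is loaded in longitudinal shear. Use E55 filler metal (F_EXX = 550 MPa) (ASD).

R_n/Ω ≈ 238 kN

Effective throat (given) t_e = 9 mm.
A_we = 9 × 160 = 1440 mm².
F_nw = 0.6 F_EXX = 330 MPa.
R_n/Ω = (330 × 1440) / 2.0 × 10⁻³ = 237.6 kN.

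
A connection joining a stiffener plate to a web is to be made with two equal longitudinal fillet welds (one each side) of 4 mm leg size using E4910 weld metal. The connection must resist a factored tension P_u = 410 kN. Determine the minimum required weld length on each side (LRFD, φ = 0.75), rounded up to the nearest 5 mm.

E49XX → F_EXX = 490 MPa.
Throat t_e = 0.707 × 4 = 2.828 mm.
φr_n = 0.75 × 0.6 × 490 × 2.828 × 10⁻³ = 0.6236 kN/mm.
L_req = P_u / φr_n = 410 / 0.6236 = 657.5 mm total.
Per side: 657.5 / 2 = 328.8 mm.
Round up → use L = 330 mm on each side.

L = 330 mm on each side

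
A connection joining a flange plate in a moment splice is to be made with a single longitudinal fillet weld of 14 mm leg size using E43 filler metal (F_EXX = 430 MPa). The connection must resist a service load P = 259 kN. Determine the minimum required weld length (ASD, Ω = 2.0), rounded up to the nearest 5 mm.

L = 205 mm

Throat t_e = 0.707 × 14 = 9.898 mm.
r_n/Ω = (0.6 × 430 × 9.898) / 2.0 = 1277 N/mm = 1.277 kN/mm.
L_req = P / (r_n/Ω) = 259 / 1.277 = 202.8 mm total.
Round up → use L = 205 mm.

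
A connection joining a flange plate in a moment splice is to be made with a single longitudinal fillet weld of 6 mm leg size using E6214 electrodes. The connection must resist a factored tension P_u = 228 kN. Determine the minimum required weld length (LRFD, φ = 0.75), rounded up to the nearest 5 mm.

L = 195 mm

E62XX → F_EXX = 620 MPa.
Throat t_e = 0.707 × 6 = 4.242 mm.
φr_n = 0.75 × 0.6 × 620 × 4.242 × 10⁻³ = 1.184 kN/mm.
L_req = P_u / φr_n = 228 / 1.184 = 192.6 mm total.
Round up → use L = 195 mm.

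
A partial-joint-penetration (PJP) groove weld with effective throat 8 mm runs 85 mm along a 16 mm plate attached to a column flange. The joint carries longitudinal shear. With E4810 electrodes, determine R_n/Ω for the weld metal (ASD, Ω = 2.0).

E48XX → F_EXX = 480 MPa.
Effective throat (given) t_e = 8 mm.
A_we = 8 × 85 = 680 mm².
F_nw = 0.6 F_EXX = 288 MPa.
R_n/Ω = (288 × 680) / 2.0 × 10⁻³ = 97.92 kN.

R_n/Ω ≈ 97.9 kN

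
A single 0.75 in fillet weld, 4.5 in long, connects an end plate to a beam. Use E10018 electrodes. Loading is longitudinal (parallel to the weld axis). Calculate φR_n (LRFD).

φR_n ≈ 107 kip

E100XX → F_EXX = 100 ksi.
Effective throat t_e = 0.707 × 0.75 = 0.5302 in.
Total length L = 4.5 in; A_we = 0.5302 × 4.5 = 2.386 in².
F_nw = 0.6 F_EXX = 0.6 × 100 = 60 ksi.
φR_n = 0.75 × 60 × 2.386 = 107.4 kip.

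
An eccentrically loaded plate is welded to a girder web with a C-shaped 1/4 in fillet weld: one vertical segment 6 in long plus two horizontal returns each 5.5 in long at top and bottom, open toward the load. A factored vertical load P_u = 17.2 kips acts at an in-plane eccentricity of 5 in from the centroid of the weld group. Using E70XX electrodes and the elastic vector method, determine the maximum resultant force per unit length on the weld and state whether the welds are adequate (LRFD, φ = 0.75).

f_max ≈ 3.21 kip/in; adequate

E70XX → F_EXX = 70 ksi.
Total weld length L_w = 17 in. Treat welds as unit-width lines.
Centroid: x̄ = 2×5.5×2.75 / 17 = 1.779 in from the vertical weld.
Polar moment about centroid: J = I_x + I_y = [6³/12 + 2×5.5×3²] + [6×1.779² + 2(5.5³/12 + 5.5×0.9706²)] = 174.1 in³.
Direct shear f_v = P/L_w = 17.2 / 17 = 1.012 kip/in (vertical).
Torsion M = P·e = 17.2 × 5 = 86 kip·in.
Critical point at (x, y) = (3.721, 3) from centroid. f_tx = M·y/J = 1.482 kip/in; f_ty = M·x/J = 1.838 kip/in.
Resultant f_max = √[f_tx² + (f_v + f_ty)²] = √[1.482² + (1.012 + 1.838)²] = 3.212 kip/in.
Capacity per unit length: φr_n = 0.75 × 0.6 × 70 × (0.707 × 0.25) = 5.568 kip/in.
3.212 ≤ 5.568 → adequate.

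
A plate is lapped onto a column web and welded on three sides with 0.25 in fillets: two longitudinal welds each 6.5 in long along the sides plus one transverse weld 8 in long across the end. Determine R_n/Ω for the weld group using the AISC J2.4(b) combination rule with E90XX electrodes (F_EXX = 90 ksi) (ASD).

R_n/Ω ≈ 110 kips

t_e = 0.707 × 0.25 = 0.1767 in.
R_nwl = 0.6 × 90 × 0.1767 × 13 = 124.1 kips (longitudinal, 2 welds).
R_nwt = 0.6 × 90 × 0.1767 × 8 = 76.36 kips (transverse, base value).
(i) R_nwl + R_nwt = 200.4 kips; (ii) 0.85 R_nwl + 1.5 R_nwt = 220 kips.
R_n = max = 220 kips [governs: (ii)]; R_n/Ω = 110 kips.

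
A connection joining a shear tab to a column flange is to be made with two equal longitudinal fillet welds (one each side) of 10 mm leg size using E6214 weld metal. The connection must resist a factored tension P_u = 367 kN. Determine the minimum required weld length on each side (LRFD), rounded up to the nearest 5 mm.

L = 95 mm on each side

E62XX → F_EXX = 620 MPa.
Throat t_e = 0.707 × 10 = 7.07 mm.
φr_n = 0.75 × 0.6 × 620 × 7.07 × 10⁻³ = 1.973 kN/mm.
L_req = P_u / φr_n = 367 / 1.973 = 186.1 mm total.
Per side: 186.1 / 2 = 93.03 mm.
Round up → use L = 95 mm on each side.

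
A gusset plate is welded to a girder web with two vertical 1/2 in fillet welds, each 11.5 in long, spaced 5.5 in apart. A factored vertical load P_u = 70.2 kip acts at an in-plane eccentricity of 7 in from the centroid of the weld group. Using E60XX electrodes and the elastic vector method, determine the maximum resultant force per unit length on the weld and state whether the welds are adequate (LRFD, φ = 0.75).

f_max ≈ 9.07 kip/in; adequate

E60XX → F_EXX = 60 ksi.
Total weld length L_w = 23 in. Treat welds as unit-width lines.
Polar moment about centroid: J = 2[d³/12 + d(b/2)²] = 2[11.5³/12 + 11.5×2.75²] = 427.4 in³.
Direct shear f_v = P/L_w = 70.2 / 23 = 3.052 kip/in (vertical).
Torsion M = P·e = 70.2 × 7 = 491.4 kip·in.
Critical point at (x, y) = (2.75, 5.75) from centroid. f_tx = M·y/J = 6.611 kip/in; f_ty = M·x/J = 3.162 kip/in.
Resultant f_max = √[f_tx² + (f_v + f_ty)²] = √[6.611² + (3.052 + 3.162)²] = 9.073 kip/in.
Capacity per unit length: φr_n = 0.75 × 0.6 × 60 × (0.707 × 0.5) = 9.544 kip/in.
9.073 ≤ 9.544 → adequate.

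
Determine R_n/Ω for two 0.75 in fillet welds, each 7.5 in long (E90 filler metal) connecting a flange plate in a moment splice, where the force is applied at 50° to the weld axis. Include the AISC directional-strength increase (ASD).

E90XX → F_EXX = 90 ksi.
t_e = 0.707 × 0.75 = 0.5302 in; A_we = 0.5302 × 15 = 7.954 in².
Directional factor: 1.0 + 0.5 sin^1.5(50°) = 1.335.
F_nw = 0.6 × 90 × 1.335 = 72.1 ksi.
R_n/Ω = (72.1 × 7.954) / 2.0 = 286.7 kips.

R_n/Ω ≈ 287 kips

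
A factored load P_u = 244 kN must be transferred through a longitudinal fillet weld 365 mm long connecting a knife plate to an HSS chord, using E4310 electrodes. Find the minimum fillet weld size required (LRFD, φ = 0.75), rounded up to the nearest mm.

w = 5 mm

E43XX → F_EXX = 430 MPa.
Total weld length L = 365 mm.
Required throat t_e = P_u / (φ × 0.6 F_EXX × L) = 244 / (0.75 × 0.6 × 430 × 365 × 10⁻³) = 3.455 mm.
Required leg w = t_e / 0.707 = 4.886 mm → use 5 mm.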